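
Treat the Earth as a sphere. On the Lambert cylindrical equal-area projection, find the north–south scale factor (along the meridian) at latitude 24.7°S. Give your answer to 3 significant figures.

0.909

The Lambert cylindrical equal-area projection is the cylindrical equal-area projection with its standard parallel at the equator (φ₀ = 0). For cylindrical equal-area with standard parallel φ₀, h = cos φ / cos φ₀ and k = cos φ₀ / cos φ, so h·k = 1.
h = cos 24.7° / cos 0° = 0.9085/1.000 = 0.9085.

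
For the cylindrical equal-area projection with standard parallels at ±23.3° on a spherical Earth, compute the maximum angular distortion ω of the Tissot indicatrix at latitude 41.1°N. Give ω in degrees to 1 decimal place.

A cylindrical equal-area projection with standard parallel φ₀ has meridian scale h = cos φ / cos φ₀ and parallel scale k = cos φ₀ / cos φ (so areas are preserved, h·k = 1).
At 41.1°: h = 0.8205, k = 1.219; principal scales a = 1.219, b = 0.8205.
sin(ω/2) = (a − b)/(a + b) = 0.3983/2.039 = 0.1953, so ω = 2 arcsin(0.1953) ≈ 22.5°.

22.5°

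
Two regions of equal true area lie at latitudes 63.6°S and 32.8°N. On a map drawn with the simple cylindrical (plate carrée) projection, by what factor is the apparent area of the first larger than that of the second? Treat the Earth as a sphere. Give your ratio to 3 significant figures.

1.89

For the equirectangular projection with φ₀ = 0 (plate carrée), h = 1 along meridians and k = sec φ along parallels.
Areal scale at 63.6°: h·k = 1.000 × 2.249 = 2.249.
Areal scale at 32.8°: h·k = 1.000 × 1.190 = 1.190.
Ratio = 2.249/1.190 ≈ 1.89.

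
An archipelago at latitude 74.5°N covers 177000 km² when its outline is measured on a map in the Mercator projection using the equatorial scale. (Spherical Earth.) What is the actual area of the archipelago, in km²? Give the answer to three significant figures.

12600 km²

For Mercator, h = k = sec φ (a conformal cylindrical projection has a single point scale, 1/cos φ).
Areal scale = k² = sec²φ = 1/cos²(74.5°) = 1/0.2672² = 14.00.
True area = apparent / (areal scale) = 177000 / 14.00 ≈ 12600 km².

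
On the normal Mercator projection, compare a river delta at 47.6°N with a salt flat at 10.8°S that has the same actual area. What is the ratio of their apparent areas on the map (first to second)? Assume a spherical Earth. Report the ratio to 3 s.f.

2.12

Mercator is conformal with k = sec φ, so areal scale = k² = sec²φ.
At 47.6°: sec²(47.6°) = 1/0.6743² = 2.199.
At 10.8°: sec²(10.8°) = 1/0.9823² = 1.036.
Ratio = 2.199/1.036 = cos²(10.8°)/cos²(47.6°) ≈ 2.12.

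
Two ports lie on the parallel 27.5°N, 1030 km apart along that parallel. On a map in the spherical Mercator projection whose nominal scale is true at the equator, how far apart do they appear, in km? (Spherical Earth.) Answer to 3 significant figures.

Mercator is conformal, so the point scale is isotropic: h = k = sec φ = 1/cos φ.
Along the parallel, k = sec 27.5° = 1/0.8870 = 1.127.
Map distance = 1030 × 1.127 ≈ 1160 km.

1160 km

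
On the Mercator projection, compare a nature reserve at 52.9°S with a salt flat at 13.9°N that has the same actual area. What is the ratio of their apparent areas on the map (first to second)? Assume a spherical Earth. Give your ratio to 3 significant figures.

2.59

Mercator is conformal with k = sec φ, so areal scale = k² = sec²φ.
At 52.9°: sec²(52.9°) = 1/0.6032² = 2.748.
At 13.9°: sec²(13.9°) = 1/0.9707² = 1.061.
Ratio = 2.748/1.061 = cos²(13.9°)/cos²(52.9°) ≈ 2.59.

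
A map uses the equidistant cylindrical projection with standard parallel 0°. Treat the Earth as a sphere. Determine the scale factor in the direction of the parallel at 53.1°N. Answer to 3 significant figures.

For the equirectangular projection with φ₀ = 0 (plate carrée), h = 1 along meridians and k = sec φ along parallels.
k = 1/cos 53.1° = 1/0.6004 = 1.666.

1.67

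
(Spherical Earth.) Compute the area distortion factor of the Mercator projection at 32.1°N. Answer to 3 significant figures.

1.39

The Mercator projection is conformal; its linear scale factor is the same in every direction and equals sec φ = 1/cos φ.
Areal scale = k² = sec²φ = 1/cos²(32.1°) = 1/0.8471² = 1.394.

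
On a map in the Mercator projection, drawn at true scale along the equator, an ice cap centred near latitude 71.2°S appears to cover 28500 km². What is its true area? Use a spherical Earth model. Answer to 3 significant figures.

The Mercator projection is conformal; its linear scale factor is the same in every direction and equals sec φ = 1/cos φ.
Areal scale = k² = sec²φ = 1/cos²(71.2°) = 1/0.3223² = 9.629.
True area = apparent / (areal scale) = 28500 / 9.629 ≈ 2960 km².

2960 km²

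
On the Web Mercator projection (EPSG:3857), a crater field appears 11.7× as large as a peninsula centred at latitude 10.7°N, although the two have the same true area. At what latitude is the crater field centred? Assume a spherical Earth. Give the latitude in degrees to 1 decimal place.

Mercator areal scale is sec²φ, so apparent-area ratio = sec²φ₁ / sec²φ₂ = cos²φ₂ / cos²φ₁.
cos²φ₂ / cos²φ₁ = 11.7  ⇒  cos φ₁ = cos 10.7° / √11.7 = 0.9826/3.421 = 0.2873.
φ₁ = arccos(0.2873) ≈ 73.3°.

73.3°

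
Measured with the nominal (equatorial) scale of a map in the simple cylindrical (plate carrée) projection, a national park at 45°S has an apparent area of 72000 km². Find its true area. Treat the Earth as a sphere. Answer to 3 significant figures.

For the equirectangular projection with φ₀ = 0 (plate carrée), h = 1 along meridians and k = sec φ along parallels.
Areal scale = h·k = 1 × sec φ; at 45°, h = 1.000, k = 1.414, so h·k = 1.414.
True area = apparent / (areal scale) = 72000 / 1.414 ≈ 50900 km².

50900 km²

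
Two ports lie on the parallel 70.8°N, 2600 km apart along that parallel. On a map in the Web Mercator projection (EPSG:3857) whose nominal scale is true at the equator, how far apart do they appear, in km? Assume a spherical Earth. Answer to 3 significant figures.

The Mercator projection is conformal; its linear scale factor is the same in every direction and equals sec φ = 1/cos φ.
Along the parallel, k = sec 70.8° = 1/0.3289 = 3.041.
Map distance = 2600 × 3.041 ≈ 7910 km.

7910 km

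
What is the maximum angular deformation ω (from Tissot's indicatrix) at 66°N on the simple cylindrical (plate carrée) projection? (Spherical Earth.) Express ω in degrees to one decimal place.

49.9°

In the plate carrée (x = Rλ, y = Rφ), meridians are true-scale (h = 1) and parallels are stretched by k = sec φ.
At 66°: h = 1.000, k = 2.459; principal scales a = 2.459, b = 1.000.
sin(ω/2) = (a − b)/(a + b) = 1.459/3.459 = 0.4217, so ω = 2 arcsin(0.4217) ≈ 49.9°.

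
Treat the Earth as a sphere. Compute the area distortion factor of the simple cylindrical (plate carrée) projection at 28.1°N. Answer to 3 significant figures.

In the plate carrée (x = Rλ, y = Rφ), meridians are true-scale (h = 1) and parallels are stretched by k = sec φ.
Areal scale = h·k = 1 × sec φ; at 28.1°, h = 1.000, k = 1.134, so h·k = 1.134.

1.13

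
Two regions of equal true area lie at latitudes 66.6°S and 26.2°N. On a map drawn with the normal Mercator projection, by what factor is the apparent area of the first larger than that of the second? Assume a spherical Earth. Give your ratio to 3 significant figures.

Mercator is conformal with k = sec φ, so areal scale = k² = sec²φ.
At 66.6°: sec²(66.6°) = 1/0.3971² = 6.340.
At 26.2°: sec²(26.2°) = 1/0.8973² = 1.242.
Ratio = 6.340/1.242 = cos²(26.2°)/cos²(66.6°) ≈ 5.10.

5.10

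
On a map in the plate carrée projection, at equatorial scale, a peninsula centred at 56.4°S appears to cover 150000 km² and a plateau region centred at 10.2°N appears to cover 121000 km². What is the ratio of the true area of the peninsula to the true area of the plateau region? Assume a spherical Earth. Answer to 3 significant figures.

0.697

On the plate carrée, areal scale = h·k = 1 × sec φ, so true area = apparent × cos φ.
True area of peninsula: 150000 × cos(56.4°) = 150000 × 0.5534 = 83010 km².
True area of plateau region: 121000 × cos(10.2°) = 121000 × 0.9842 = 119100 km².
Ratio = 83010 / 119100 ≈ 0.697.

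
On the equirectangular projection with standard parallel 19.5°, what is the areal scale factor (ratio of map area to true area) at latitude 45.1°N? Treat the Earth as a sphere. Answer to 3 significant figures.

1.34

In the equirectangular projection with standard parallel φ₀ = 19.5° (x = Rλ cos φ₀, y = Rφ), meridians are true-scale (h = 1) and the parallel scale is k = cos φ₀ / cos φ.
Areal scale = h·k = 1 × cos φ₀ / cos φ; at 45.1°, h = 1.000, k = 1.335, so h·k = 1.335.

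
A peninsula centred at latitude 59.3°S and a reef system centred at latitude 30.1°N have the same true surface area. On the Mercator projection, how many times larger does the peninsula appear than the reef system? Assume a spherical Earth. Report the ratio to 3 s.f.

Mercator is conformal with k = sec φ, so areal scale = k² = sec²φ.
At 59.3°: sec²(59.3°) = 1/0.5105² = 3.837.
At 30.1°: sec²(30.1°) = 1/0.8652² = 1.336.
Ratio = 3.837/1.336 = cos²(30.1°)/cos²(59.3°) ≈ 2.87.

2.87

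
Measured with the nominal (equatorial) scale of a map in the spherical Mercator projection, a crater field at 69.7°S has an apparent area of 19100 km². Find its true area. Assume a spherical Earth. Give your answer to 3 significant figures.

2300 km²

The Mercator projection is conformal; its linear scale factor is the same in every direction and equals sec φ = 1/cos φ.
Areal scale = k² = sec²φ = 1/cos²(69.7°) = 1/0.3469² = 8.308.
True area = apparent / (areal scale) = 19100 / 8.308 ≈ 2300 km².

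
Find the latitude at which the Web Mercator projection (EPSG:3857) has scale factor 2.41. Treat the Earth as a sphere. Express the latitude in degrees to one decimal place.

Mercator scale is k = sec φ = 1/cos φ.
1/cos φ = 2.41  ⇒  cos φ = 0.4149  ⇒  φ = arccos(0.4149) ≈ 65.5°.

65.5°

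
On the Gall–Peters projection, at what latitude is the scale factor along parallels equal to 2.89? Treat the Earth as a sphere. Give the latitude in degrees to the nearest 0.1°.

Gall–Peters is a cylindrical equal-area projection with standard parallels at ±45°. A cylindrical equal-area projection with standard parallel φ₀ has meridian scale h = cos φ / cos φ₀ and parallel scale k = cos φ₀ / cos φ (so areas are preserved, h·k = 1).
k = cos φ₀ / cos φ = 2.89  ⇒  cos φ = cos 45° / 2.89 = 0.2447.
φ = arccos(0.2447) ≈ 75.8°.

75.8°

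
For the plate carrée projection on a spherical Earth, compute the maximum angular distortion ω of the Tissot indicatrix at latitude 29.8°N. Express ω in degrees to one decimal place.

8.1°

In the plate carrée (x = Rλ, y = Rφ), meridians are true-scale (h = 1) and parallels are stretched by k = sec φ.
At 29.8°: h = 1.000, k = 1.152; principal scales a = 1.152, b = 1.000.
sin(ω/2) = (a − b)/(a + b) = 0.1524/2.152 = 0.07080, so ω = 2 arcsin(0.07080) ≈ 8.1°.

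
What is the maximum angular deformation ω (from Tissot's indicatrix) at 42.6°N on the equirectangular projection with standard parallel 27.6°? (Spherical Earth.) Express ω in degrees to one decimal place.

10.6°

With standard parallel φ₀ = 27.6°, the equirectangular projection gives x = Rλ cos φ₀, y = Rφ, so h = 1 and k = cos 27.6° / cos φ.
At 42.6°: h = 1.000, k = 1.204; principal scales a = 1.204, b = 1.000.
sin(ω/2) = (a − b)/(a + b) = 0.2039/2.204 = 0.09253, so ω = 2 arcsin(0.09253) ≈ 10.6°.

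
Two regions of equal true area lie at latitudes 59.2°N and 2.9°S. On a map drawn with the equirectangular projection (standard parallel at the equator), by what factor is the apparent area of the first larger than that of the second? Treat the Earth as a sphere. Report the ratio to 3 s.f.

1.95

Plate carrée maps x = Rλ, y = Rφ. The meridian scale is h = 1 and the parallel scale is k = 1/cos φ = sec φ.
Areal scale at 59.2°: h·k = 1.000 × 1.953 = 1.953.
Areal scale at 2.9°: h·k = 1.000 × 1.001 = 1.001.
Ratio = 1.953/1.001 ≈ 1.95.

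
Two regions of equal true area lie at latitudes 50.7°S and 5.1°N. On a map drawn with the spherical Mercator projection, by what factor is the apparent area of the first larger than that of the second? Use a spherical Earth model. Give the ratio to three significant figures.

On Mercator, area is exaggerated by sec²φ = 1/cos²φ.
At 50.7°: sec²(50.7°) = 1/0.6334² = 2.493.
At 5.1°: sec²(5.1°) = 1/0.9960² = 1.008.
Ratio = 2.493/1.008 = cos²(5.1°)/cos²(50.7°) ≈ 2.47.

2.47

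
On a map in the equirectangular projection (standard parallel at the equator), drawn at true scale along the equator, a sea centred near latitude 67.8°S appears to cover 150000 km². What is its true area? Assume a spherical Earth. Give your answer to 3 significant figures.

For the equirectangular projection with φ₀ = 0 (plate carrée), h = 1 along meridians and k = sec φ along parallels.
Areal scale = h·k = 1 × sec φ; at 67.8°, h = 1.000, k = 2.647, so h·k = 2.647.
True area = apparent / (areal scale) = 150000 / 2.647 ≈ 56700 km².

56700 km²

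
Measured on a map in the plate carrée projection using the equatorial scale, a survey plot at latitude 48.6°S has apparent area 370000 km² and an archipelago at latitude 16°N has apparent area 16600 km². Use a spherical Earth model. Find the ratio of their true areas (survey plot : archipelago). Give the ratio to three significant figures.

On the plate carrée, areal scale = h·k = 1 × sec φ, so true area = apparent × cos φ.
True area of survey plot: 370000 × cos(48.6°) = 370000 × 0.6613 = 244700 km².
True area of archipelago: 16600 × cos(16°) = 16600 × 0.9613 = 15960 km².
Ratio = 244700 / 15960 ≈ 15.3.

15.3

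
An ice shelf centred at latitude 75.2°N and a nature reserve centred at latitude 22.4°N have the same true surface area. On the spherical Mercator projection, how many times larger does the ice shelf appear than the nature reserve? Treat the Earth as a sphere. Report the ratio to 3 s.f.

Mercator areal scale is sec²φ.
At 75.2°: sec²(75.2°) = 1/0.2554² = 15.33.
At 22.4°: sec²(22.4°) = 1/0.9245² = 1.170.
Ratio = 15.33/1.170 = cos²(22.4°)/cos²(75.2°) ≈ 13.1.

13.1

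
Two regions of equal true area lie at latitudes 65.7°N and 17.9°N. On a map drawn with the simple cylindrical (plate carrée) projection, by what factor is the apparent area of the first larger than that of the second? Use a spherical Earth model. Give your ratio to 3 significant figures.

In the plate carrée (x = Rλ, y = Rφ), meridians are true-scale (h = 1) and parallels are stretched by k = sec φ.
Areal scale at 65.7°: h·k = 1.000 × 2.430 = 2.430.
Areal scale at 17.9°: h·k = 1.000 × 1.051 = 1.051.
Ratio = 2.430/1.051 ≈ 2.31.

2.31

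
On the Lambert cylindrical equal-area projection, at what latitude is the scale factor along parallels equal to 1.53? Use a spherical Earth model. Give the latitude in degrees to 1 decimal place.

49.2°

The Lambert cylindrical equal-area projection is the cylindrical equal-area projection with its standard parallel at the equator (φ₀ = 0). A cylindrical equal-area projection with standard parallel φ₀ has meridian scale h = cos φ / cos φ₀ and parallel scale k = cos φ₀ / cos φ (so areas are preserved, h·k = 1).
k = cos φ₀ / cos φ = 1.53  ⇒  cos φ = cos 0° / 1.53 = 0.6536.
φ = arccos(0.6536) ≈ 49.2°.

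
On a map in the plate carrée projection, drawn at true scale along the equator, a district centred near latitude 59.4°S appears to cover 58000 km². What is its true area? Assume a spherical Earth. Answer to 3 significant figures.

29500 km²

For the equirectangular projection with φ₀ = 0 (plate carrée), h = 1 along meridians and k = sec φ along parallels.
Areal scale = h·k = 1 × sec φ; at 59.4°, h = 1.000, k = 1.964, so h·k = 1.964.
True area = apparent / (areal scale) = 58000 / 1.964 ≈ 29500 km².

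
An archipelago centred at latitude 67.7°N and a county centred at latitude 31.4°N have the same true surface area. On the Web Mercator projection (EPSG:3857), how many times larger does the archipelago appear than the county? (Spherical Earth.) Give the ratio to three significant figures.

5.06

Mercator areal scale is sec²φ.
At 67.7°: sec²(67.7°) = 1/0.3795² = 6.945.
At 31.4°: sec²(31.4°) = 1/0.8536² = 1.373.
Ratio = 6.945/1.373 = cos²(31.4°)/cos²(67.7°) ≈ 5.06.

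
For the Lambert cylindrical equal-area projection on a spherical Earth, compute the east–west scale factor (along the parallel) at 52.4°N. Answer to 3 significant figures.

The Lambert cylindrical equal-area projection is the cylindrical equal-area projection with its standard parallel at the equator (φ₀ = 0). A cylindrical equal-area projection with standard parallel φ₀ has meridian scale h = cos φ / cos φ₀ and parallel scale k = cos φ₀ / cos φ (so areas are preserved, h·k = 1).
k = cos 0° / cos 52.4° = 1.000/0.6101 = 1.639.

1.64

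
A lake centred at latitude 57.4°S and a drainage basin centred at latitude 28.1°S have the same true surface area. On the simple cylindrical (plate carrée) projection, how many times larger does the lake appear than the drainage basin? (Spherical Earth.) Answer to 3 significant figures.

1.64

In the plate carrée (x = Rλ, y = Rφ), meridians are true-scale (h = 1) and parallels are stretched by k = sec φ.
Areal scale at 57.4°: h·k = 1.000 × 1.856 = 1.856.
Areal scale at 28.1°: h·k = 1.000 × 1.134 = 1.134.
Ratio = 1.856/1.134 ≈ 1.64.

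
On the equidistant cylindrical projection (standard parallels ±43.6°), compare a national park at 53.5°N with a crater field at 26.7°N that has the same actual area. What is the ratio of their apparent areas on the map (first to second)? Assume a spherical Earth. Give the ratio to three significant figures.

The equidistant cylindrical projection with φ₀ = 43.6° has h = 1 (meridians true) and k = cos φ₀ / cos φ along parallels.
Areal scale at 53.5°: h·k = 1.000 × 1.217 = 1.217.
Areal scale at 26.7°: h·k = 1.000 × 0.8106 = 0.8106.
Ratio = 1.217/0.8106 ≈ 1.50.

1.50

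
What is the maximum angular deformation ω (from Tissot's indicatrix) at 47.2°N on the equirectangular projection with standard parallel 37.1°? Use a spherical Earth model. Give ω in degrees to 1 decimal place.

The equidistant cylindrical projection with φ₀ = 37.1° has h = 1 (meridians true) and k = cos φ₀ / cos φ along parallels.
At 47.2°: h = 1.000, k = 1.174; principal scales a = 1.174, b = 1.000.
sin(ω/2) = (a − b)/(a + b) = 0.1739/2.174 = 0.07999, so ω = 2 arcsin(0.07999) ≈ 9.2°.

9.2°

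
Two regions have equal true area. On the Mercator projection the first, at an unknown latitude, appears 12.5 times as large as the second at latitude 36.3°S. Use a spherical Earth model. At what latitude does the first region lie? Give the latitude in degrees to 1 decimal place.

For equal true areas on Mercator, apparent areas scale as sec²φ, so the ratio is cos²φ₂ / cos²φ₁.
cos²φ₂ / cos²φ₁ = 12.5  ⇒  cos φ₁ = cos 36.3° / √12.5 = 0.8059/3.536 = 0.2280.
φ₁ = arccos(0.2280) ≈ 76.8°.

76.8°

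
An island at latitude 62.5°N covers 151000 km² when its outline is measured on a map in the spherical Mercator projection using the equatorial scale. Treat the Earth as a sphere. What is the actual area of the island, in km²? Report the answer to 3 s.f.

32200 km²

Mercator is conformal, so the point scale is isotropic: h = k = sec φ = 1/cos φ.
Areal scale = k² = sec²φ = 1/cos²(62.5°) = 1/0.4617² = 4.690.
True area = apparent / (areal scale) = 151000 / 4.690 ≈ 32200 km².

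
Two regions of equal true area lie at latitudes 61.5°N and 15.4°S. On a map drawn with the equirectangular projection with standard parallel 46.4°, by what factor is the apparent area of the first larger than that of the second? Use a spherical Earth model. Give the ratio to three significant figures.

2.02

With standard parallel φ₀ = 46.4°, the equirectangular projection gives x = Rλ cos φ₀, y = Rφ, so h = 1 and k = cos 46.4° / cos φ.
Areal scale at 61.5°: h·k = 1.000 × 1.445 = 1.445.
Areal scale at 15.4°: h·k = 1.000 × 0.7153 = 0.7153.
Ratio = 1.445/0.7153 ≈ 2.02.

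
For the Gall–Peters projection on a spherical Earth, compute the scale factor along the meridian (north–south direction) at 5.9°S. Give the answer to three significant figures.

The Gall–Peters projection is cylindrical equal-area with φ₀ = 45°. For cylindrical equal-area with standard parallel φ₀, h = cos φ / cos φ₀ and k = cos φ₀ / cos φ, so h·k = 1.
h = cos 5.9° / cos 45° = 0.9947/0.7071 = 1.407.

1.41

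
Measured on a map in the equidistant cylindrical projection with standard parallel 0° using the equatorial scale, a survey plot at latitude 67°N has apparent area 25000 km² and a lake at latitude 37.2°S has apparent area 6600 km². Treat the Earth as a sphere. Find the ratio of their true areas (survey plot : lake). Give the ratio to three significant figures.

1.86

On the plate carrée, areal scale = h·k = 1 × sec φ, so true area = apparent × cos φ.
True area of survey plot: 25000 × cos(67°) = 25000 × 0.3907 = 9768 km².
True area of lake: 6600 × cos(37.2°) = 6600 × 0.7965 = 5257 km².
Ratio = 9768 / 5257 ≈ 1.86.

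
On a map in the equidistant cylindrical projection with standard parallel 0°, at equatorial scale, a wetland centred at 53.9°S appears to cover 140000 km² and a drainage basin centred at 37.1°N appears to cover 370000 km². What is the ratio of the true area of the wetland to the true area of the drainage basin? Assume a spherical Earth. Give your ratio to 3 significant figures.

Plate carrée has h = 1 and k = sec φ, giving areal scale sec φ; true area = (apparent area) · cos φ.
True area of wetland: 140000 × cos(53.9°) = 140000 × 0.5892 = 82490 km².
True area of drainage basin: 370000 × cos(37.1°) = 370000 × 0.7976 = 295100 km².
Ratio = 82490 / 295100 ≈ 0.280.

0.280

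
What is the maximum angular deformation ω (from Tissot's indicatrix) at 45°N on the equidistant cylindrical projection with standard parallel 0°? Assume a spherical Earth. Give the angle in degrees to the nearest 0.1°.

In the plate carrée (x = Rλ, y = Rφ), meridians are true-scale (h = 1) and parallels are stretched by k = sec φ.
At 45°: h = 1.000, k = 1.414; principal scales a = 1.414, b = 1.000.
sin(ω/2) = (a − b)/(a + b) = 0.4142/2.414 = 0.1716, so ω = 2 arcsin(0.1716) ≈ 19.8°.

19.8°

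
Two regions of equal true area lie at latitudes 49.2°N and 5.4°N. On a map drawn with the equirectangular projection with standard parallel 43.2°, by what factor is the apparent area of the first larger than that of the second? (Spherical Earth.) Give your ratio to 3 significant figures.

The equidistant cylindrical projection with φ₀ = 43.2° has h = 1 (meridians true) and k = cos φ₀ / cos φ along parallels.
Areal scale at 49.2°: h·k = 1.000 × 1.116 = 1.116.
Areal scale at 5.4°: h·k = 1.000 × 0.7322 = 0.7322.
Ratio = 1.116/0.7322 ≈ 1.52.

1.52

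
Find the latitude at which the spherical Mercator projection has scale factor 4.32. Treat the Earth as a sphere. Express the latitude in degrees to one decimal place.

Mercator scale is k = sec φ = 1/cos φ.
1/cos φ = 4.32  ⇒  cos φ = 0.2315  ⇒  φ = arccos(0.2315) ≈ 76.6°.

76.6°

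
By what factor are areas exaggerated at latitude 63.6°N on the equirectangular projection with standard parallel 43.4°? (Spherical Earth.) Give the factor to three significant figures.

1.63

With standard parallel φ₀ = 43.4°, the equirectangular projection gives x = Rλ cos φ₀, y = Rφ, so h = 1 and k = cos 43.4° / cos φ.
Areal scale = h·k = 1 × cos φ₀ / cos φ; at 63.6°, h = 1.000, k = 1.634, so h·k = 1.634.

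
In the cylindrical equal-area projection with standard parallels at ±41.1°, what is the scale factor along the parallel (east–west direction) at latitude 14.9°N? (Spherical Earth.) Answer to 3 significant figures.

0.780

Cylindrical equal-area (φ₀ = 41.1°): h = cos φ / cos 41.1° along meridians, k = cos 41.1° / cos φ along parallels; h·k = 1.
k = cos 41.1° / cos 14.9° = 0.7536/0.9664 = 0.7798.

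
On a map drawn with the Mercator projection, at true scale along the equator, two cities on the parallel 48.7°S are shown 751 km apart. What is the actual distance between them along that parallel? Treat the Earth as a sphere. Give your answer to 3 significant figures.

Mercator is conformal, so the point scale is isotropic: h = k = sec φ = 1/cos φ.
Along the parallel at 48.7°, map distances are exaggerated by k = sec 48.7° = 1.515.
True distance = 751 / 1.515 = 751 × cos 48.7° ≈ 496 km.

496 km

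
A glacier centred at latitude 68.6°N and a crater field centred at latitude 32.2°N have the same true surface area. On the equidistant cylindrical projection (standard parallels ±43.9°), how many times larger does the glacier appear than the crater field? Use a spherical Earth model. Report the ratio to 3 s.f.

The equidistant cylindrical projection with φ₀ = 43.9° has h = 1 (meridians true) and k = cos φ₀ / cos φ along parallels.
Areal scale at 68.6°: h·k = 1.000 × 1.975 = 1.975.
Areal scale at 32.2°: h·k = 1.000 × 0.8515 = 0.8515.
Ratio = 1.975/0.8515 ≈ 2.32.

2.32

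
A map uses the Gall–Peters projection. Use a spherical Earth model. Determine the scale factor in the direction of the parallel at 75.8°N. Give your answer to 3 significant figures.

2.88

Gall–Peters is a cylindrical equal-area projection with standard parallels at ±45°. Cylindrical equal-area (φ₀ = 45°): h = cos φ / cos 45° along meridians, k = cos 45° / cos φ along parallels; h·k = 1.
k = cos 45° / cos 75.8° = 0.7071/0.2453 = 2.883.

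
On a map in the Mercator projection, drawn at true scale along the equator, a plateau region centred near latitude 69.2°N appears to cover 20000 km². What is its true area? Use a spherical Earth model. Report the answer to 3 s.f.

2520 km²

For Mercator, h = k = sec φ (a conformal cylindrical projection has a single point scale, 1/cos φ).
Areal scale = k² = sec²φ = 1/cos²(69.2°) = 1/0.3551² = 7.930.
True area = apparent / (areal scale) = 20000 / 7.930 ≈ 2520 km².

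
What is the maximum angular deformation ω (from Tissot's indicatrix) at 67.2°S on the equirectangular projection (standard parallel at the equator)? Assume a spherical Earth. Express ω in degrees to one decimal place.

52.4°

For the equirectangular projection with φ₀ = 0 (plate carrée), h = 1 along meridians and k = sec φ along parallels.
At 67.2°: h = 1.000, k = 2.581; principal scales a = 2.581, b = 1.000.
sin(ω/2) = (a − b)/(a + b) = 1.581/3.581 = 0.4414, so ω = 2 arcsin(0.4414) ≈ 52.4°.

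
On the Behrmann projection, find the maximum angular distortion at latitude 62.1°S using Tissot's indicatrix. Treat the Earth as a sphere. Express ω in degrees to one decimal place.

The Behrmann projection is cylindrical equal-area with φ₀ = 30°. Cylindrical equal-area (φ₀ = 30°): h = cos φ / cos 30° along meridians, k = cos 30° / cos φ along parallels; h·k = 1.
At 62.1°: h = 0.5403, k = 1.851; principal scales a = 1.851, b = 0.5403.
sin(ω/2) = (a − b)/(a + b) = 1.310/2.391 = 0.5481, so ω = 2 arcsin(0.5481) ≈ 66.5°.

66.5°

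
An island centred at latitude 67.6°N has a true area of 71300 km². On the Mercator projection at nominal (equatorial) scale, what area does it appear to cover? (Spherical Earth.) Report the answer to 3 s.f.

The Mercator projection is conformal; its linear scale factor is the same in every direction and equals sec φ = 1/cos φ.
Areal scale = k² = sec²φ = 1/cos²(67.6°) = 1/0.3811² = 6.886.
Apparent area = 71300 × 6.886 ≈ 491000 km².

491000 km²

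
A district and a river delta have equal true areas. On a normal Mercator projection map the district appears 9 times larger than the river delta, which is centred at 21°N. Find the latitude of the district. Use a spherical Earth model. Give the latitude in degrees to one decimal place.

Mercator areal scale is sec²φ, so apparent-area ratio = sec²φ₁ / sec²φ₂ = cos²φ₂ / cos²φ₁.
cos²φ₂ / cos²φ₁ = 9  ⇒  cos φ₁ = cos 21° / √9 = 0.9336/3.000 = 0.3112.
φ₁ = arccos(0.3112) ≈ 71.9°.

71.9°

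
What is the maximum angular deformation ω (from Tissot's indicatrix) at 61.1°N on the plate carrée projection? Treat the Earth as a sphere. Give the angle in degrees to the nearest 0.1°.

40.8°

In the plate carrée (x = Rλ, y = Rφ), meridians are true-scale (h = 1) and parallels are stretched by k = sec φ.
At 61.1°: h = 1.000, k = 2.069; principal scales a = 2.069, b = 1.000.
sin(ω/2) = (a − b)/(a + b) = 1.069/3.069 = 0.3484, so ω = 2 arcsin(0.3484) ≈ 40.8°.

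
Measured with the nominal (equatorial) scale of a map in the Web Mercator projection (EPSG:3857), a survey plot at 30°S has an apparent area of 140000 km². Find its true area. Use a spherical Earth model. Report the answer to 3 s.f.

Mercator is conformal, so the point scale is isotropic: h = k = sec φ = 1/cos φ.
Areal scale = k² = sec²φ = 1/cos²(30°) = 1/0.8660² = 1.333.
True area = apparent / (areal scale) = 140000 / 1.333 ≈ 105000 km².

105000 km²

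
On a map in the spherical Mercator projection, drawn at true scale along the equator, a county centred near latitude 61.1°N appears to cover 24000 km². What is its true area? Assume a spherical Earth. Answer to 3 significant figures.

For Mercator, h = k = sec φ (a conformal cylindrical projection has a single point scale, 1/cos φ).
Areal scale = k² = sec²φ = 1/cos²(61.1°) = 1/0.4833² = 4.282.
True area = apparent / (areal scale) = 24000 / 4.282 ≈ 5610 km².

5610 km²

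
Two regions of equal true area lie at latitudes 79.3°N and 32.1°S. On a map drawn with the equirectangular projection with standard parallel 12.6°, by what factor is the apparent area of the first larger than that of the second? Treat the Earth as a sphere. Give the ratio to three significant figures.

4.56

With standard parallel φ₀ = 12.6°, the equirectangular projection gives x = Rλ cos φ₀, y = Rφ, so h = 1 and k = cos 12.6° / cos φ.
Areal scale at 79.3°: h·k = 1.000 × 5.256 = 5.256.
Areal scale at 32.1°: h·k = 1.000 × 1.152 = 1.152.
Ratio = 5.256/1.152 ≈ 4.56.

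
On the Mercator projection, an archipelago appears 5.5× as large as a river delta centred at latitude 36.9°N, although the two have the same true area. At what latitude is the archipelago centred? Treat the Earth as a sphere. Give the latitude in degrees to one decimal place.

On Mercator, (apparent₁)/(apparent₂) = sec²φ₁ / sec²φ₂ when true areas are equal.
cos²φ₂ / cos²φ₁ = 5.5  ⇒  cos φ₁ = cos 36.9° / √5.5 = 0.7997/2.345 = 0.3410.
φ₁ = arccos(0.3410) ≈ 70.1°.

70.1°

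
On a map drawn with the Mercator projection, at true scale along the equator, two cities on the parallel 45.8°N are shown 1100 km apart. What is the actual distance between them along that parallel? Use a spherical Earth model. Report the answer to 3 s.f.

For Mercator, h = k = sec φ (a conformal cylindrical projection has a single point scale, 1/cos φ).
Along the parallel at 45.8°, map distances are exaggerated by k = sec 45.8° = 1.434.
True distance = 1100 / 1.434 = 1100 × cos 45.8° ≈ 767 km.

767 km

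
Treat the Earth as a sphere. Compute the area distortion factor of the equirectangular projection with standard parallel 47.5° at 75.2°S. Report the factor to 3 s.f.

2.64

In the equirectangular projection with standard parallel φ₀ = 47.5° (x = Rλ cos φ₀, y = Rφ), meridians are true-scale (h = 1) and the parallel scale is k = cos φ₀ / cos φ.
Areal scale = h·k = 1 × cos φ₀ / cos φ; at 75.2°, h = 1.000, k = 2.645, so h·k = 2.645.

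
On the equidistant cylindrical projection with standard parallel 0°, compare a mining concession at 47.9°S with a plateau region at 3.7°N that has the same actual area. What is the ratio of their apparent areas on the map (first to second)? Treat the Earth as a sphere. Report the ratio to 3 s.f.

1.49

In the plate carrée (x = Rλ, y = Rφ), meridians are true-scale (h = 1) and parallels are stretched by k = sec φ.
Areal scale at 47.9°: h·k = 1.000 × 1.492 = 1.492.
Areal scale at 3.7°: h·k = 1.000 × 1.002 = 1.002.
Ratio = 1.492/1.002 ≈ 1.49.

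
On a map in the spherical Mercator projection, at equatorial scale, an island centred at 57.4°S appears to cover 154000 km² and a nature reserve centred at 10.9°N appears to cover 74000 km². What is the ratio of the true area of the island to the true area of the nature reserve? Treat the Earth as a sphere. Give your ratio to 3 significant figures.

Mercator's areal exaggeration is sec²φ; hence true area = (apparent area) · cos²φ.
True area of island: 154000 × cos²(57.4°) = 154000 × 0.2903 = 44700 km².
True area of nature reserve: 74000 × cos²(10.9°) = 74000 × 0.9642 = 71350 km².
Ratio = 44700 / 71350 ≈ 0.626.

0.626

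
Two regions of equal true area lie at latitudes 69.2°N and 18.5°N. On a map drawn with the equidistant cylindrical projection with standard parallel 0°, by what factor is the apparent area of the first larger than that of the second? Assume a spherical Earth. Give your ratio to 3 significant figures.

2.67

For the equirectangular projection with φ₀ = 0 (plate carrée), h = 1 along meridians and k = sec φ along parallels.
Areal scale at 69.2°: h·k = 1.000 × 2.816 = 2.816.
Areal scale at 18.5°: h·k = 1.000 × 1.054 = 1.054.
Ratio = 2.816/1.054 ≈ 2.67.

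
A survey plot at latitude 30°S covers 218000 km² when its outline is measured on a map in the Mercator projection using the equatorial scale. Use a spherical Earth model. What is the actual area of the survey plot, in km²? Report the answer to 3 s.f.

164000 km²

The Mercator projection is conformal; its linear scale factor is the same in every direction and equals sec φ = 1/cos φ.
Areal scale = k² = sec²φ = 1/cos²(30°) = 1/0.8660² = 1.333.
True area = apparent / (areal scale) = 218000 / 1.333 ≈ 164000 km².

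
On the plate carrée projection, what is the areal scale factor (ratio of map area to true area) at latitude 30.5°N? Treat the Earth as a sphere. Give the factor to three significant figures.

1.16

For the equirectangular projection with φ₀ = 0 (plate carrée), h = 1 along meridians and k = sec φ along parallels.
Areal scale = h·k = 1 × sec φ; at 30.5°, h = 1.000, k = 1.161, so h·k = 1.161.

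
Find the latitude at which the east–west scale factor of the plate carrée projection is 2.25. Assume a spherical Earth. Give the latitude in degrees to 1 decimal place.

63.6°

Plate carrée: h = 1, k = sec φ along parallels.
sec φ = 2.25  ⇒  cos φ = 0.4444  ⇒  φ ≈ 63.6°.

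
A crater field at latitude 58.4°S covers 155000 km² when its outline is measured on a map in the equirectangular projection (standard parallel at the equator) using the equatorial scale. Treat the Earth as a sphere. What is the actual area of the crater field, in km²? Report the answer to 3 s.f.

81200 km²

In the plate carrée (x = Rλ, y = Rφ), meridians are true-scale (h = 1) and parallels are stretched by k = sec φ.
Areal scale = h·k = 1 × sec φ; at 58.4°, h = 1.000, k = 1.908, so h·k = 1.908.
True area = apparent / (areal scale) = 155000 / 1.908 ≈ 81200 km².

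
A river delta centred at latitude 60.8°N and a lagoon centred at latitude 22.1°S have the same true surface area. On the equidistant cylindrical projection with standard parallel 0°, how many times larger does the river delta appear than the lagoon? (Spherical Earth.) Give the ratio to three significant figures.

1.90

In the plate carrée (x = Rλ, y = Rφ), meridians are true-scale (h = 1) and parallels are stretched by k = sec φ.
Areal scale at 60.8°: h·k = 1.000 × 2.050 = 2.050.
Areal scale at 22.1°: h·k = 1.000 × 1.079 = 1.079.
Ratio = 2.050/1.079 ≈ 1.90.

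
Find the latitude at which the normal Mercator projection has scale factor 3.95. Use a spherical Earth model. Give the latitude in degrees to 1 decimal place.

75.3°

Mercator scale is k = sec φ = 1/cos φ.
1/cos φ = 3.95  ⇒  cos φ = 0.2532  ⇒  φ = arccos(0.2532) ≈ 75.3°.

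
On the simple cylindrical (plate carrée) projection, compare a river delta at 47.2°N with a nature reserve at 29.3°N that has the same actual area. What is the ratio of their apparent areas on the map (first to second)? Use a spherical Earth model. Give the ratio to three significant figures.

1.28

In the plate carrée (x = Rλ, y = Rφ), meridians are true-scale (h = 1) and parallels are stretched by k = sec φ.
Areal scale at 47.2°: h·k = 1.000 × 1.472 = 1.472.
Areal scale at 29.3°: h·k = 1.000 × 1.147 = 1.147.
Ratio = 1.472/1.147 ≈ 1.28.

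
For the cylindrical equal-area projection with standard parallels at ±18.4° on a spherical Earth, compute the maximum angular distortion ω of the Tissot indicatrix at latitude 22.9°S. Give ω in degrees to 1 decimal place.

3.4°

A cylindrical equal-area projection with standard parallel φ₀ has meridian scale h = cos φ / cos φ₀ and parallel scale k = cos φ₀ / cos φ (so areas are preserved, h·k = 1).
At 22.9°: h = 0.9708, k = 1.030; principal scales a = 1.030, b = 0.9708.
sin(ω/2) = (a − b)/(a + b) = 0.05924/2.001 = 0.02961, so ω = 2 arcsin(0.02961) ≈ 3.4°.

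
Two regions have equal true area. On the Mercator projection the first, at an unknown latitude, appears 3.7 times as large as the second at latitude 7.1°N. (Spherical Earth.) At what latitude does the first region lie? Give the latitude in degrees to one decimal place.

For equal true areas on Mercator, apparent areas scale as sec²φ, so the ratio is cos²φ₂ / cos²φ₁.
cos²φ₂ / cos²φ₁ = 3.7  ⇒  cos φ₁ = cos 7.1° / √3.7 = 0.9923/1.924 = 0.5159.
φ₁ = arccos(0.5159) ≈ 58.9°.

58.9°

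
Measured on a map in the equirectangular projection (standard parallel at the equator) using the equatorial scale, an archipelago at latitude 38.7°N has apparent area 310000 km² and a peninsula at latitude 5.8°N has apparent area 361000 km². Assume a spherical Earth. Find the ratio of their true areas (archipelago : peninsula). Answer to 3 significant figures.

0.674

On the plate carrée, areal scale = h·k = 1 × sec φ, so true area = apparent × cos φ.
True area of archipelago: 310000 × cos(38.7°) = 310000 × 0.7804 = 241900 km².
True area of peninsula: 361000 × cos(5.8°) = 361000 × 0.9949 = 359200 km².
Ratio = 241900 / 359200 ≈ 0.674.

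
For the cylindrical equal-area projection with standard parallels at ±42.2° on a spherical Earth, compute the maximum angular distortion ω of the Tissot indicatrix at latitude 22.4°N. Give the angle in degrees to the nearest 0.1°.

25.2°

A cylindrical equal-area projection with standard parallel φ₀ has meridian scale h = cos φ / cos φ₀ and parallel scale k = cos φ₀ / cos φ (so areas are preserved, h·k = 1).
At 22.4°: h = 1.248, k = 0.8013; principal scales a = 1.248, b = 0.8013.
sin(ω/2) = (a − b)/(a + b) = 0.4468/2.049 = 0.2180, so ω = 2 arcsin(0.2180) ≈ 25.2°.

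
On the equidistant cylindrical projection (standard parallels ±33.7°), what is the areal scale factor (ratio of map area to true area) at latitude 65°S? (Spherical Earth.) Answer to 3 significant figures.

1.97

In the equirectangular projection with standard parallel φ₀ = 33.7° (x = Rλ cos φ₀, y = Rφ), meridians are true-scale (h = 1) and the parallel scale is k = cos φ₀ / cos φ.
Areal scale = h·k = 1 × cos φ₀ / cos φ; at 65°, h = 1.000, k = 1.969, so h·k = 1.969.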